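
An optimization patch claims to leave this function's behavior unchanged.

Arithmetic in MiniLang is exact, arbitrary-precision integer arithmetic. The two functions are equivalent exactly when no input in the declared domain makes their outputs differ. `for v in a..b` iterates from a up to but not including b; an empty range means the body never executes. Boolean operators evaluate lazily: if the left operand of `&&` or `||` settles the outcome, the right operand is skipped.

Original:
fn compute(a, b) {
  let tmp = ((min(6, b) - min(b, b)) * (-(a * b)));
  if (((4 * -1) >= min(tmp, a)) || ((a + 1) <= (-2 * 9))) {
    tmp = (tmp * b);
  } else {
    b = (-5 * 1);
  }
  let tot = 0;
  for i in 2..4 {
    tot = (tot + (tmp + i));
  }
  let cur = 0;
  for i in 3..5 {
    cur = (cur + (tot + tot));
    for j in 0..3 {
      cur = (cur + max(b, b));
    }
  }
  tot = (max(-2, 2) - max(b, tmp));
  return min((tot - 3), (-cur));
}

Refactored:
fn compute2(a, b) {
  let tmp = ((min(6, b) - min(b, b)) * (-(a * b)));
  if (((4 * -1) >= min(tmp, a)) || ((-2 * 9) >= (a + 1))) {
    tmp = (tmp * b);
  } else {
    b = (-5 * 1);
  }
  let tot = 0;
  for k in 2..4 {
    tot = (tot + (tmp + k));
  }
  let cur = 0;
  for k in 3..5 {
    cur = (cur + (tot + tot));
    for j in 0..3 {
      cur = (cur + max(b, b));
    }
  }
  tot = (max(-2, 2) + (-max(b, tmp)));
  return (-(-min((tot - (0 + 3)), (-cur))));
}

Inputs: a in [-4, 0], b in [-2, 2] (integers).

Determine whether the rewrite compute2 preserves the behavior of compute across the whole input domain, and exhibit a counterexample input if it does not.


Equivalent — the differences include comparison usage differs; also local variable names differ; also arithmetic usage differs; also constant usage differs, yet no declared input distinguishes the two.
One worked example (a=-2, b=2) — compute: tmp=0, then (((4 * -1) >= min(tmp, a)) || ((a + 1) <= (-2 * 9))) is false, then b=-5, then tot=0, then (i=2), then tot=2, then (i=3), then tot=5, then cur=0, then (i=3), then cur=10, then (j=0), then cur=5, then (j=1), then cur=0, then (j=2), then cur=-5, then (i=4), then cur=5, then (j=0), then cur=0, then (j=1), then cur=-5, then (j=2), then cur=-10, then tot=2, then returns -1; compute2: tmp=0, then (((4 * -1) >= min(tmp, a)) || ((-2 * 9) >= (a + 1))) is false, then b=-5, then tot=0, then (k=2), then tot=2, then (k=3), then tot=5, then cur=0, then (k=3), then cur=10, then (j=0), then cur=5, then (j=1), then cur=0, then (j=2), then cur=-5, then (k=4), then cur=5, then (j=0), then cur=0, then (j=1), then cur=-5, then (j=2), then cur=-10, then tot=2, then returns -1; agreement on -1.
Every one of the 25 inputs gives matching results.
verdict: equivalent


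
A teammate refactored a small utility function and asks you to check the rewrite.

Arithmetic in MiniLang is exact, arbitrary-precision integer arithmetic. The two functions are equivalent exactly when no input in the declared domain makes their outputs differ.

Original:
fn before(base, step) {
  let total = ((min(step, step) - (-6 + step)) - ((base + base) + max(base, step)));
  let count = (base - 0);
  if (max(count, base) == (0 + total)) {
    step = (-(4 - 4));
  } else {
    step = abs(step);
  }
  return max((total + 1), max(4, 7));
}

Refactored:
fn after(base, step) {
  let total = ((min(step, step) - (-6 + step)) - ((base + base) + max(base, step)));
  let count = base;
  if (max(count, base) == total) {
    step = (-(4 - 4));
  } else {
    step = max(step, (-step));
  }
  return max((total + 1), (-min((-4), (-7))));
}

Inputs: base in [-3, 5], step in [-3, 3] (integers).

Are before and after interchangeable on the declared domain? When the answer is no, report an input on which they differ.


The two are interchangeable: constant usage differs; and min/max/abs usage differs; and arithmetic usage differs, and every declared input agrees.
Spot check at base=-2, step=0 — before: total becomes 10; next count becomes -2; next (max(count, base) == (0 + total)) evaluates to false; next step becomes 0; next final value 11. after: total becomes 10; next count becomes -2; next (max(count, base) == total) evaluates to false; next step becomes 0; next final value 11. Both give 11.
Every one of the 63 inputs gives matching results.
verdict: equivalent


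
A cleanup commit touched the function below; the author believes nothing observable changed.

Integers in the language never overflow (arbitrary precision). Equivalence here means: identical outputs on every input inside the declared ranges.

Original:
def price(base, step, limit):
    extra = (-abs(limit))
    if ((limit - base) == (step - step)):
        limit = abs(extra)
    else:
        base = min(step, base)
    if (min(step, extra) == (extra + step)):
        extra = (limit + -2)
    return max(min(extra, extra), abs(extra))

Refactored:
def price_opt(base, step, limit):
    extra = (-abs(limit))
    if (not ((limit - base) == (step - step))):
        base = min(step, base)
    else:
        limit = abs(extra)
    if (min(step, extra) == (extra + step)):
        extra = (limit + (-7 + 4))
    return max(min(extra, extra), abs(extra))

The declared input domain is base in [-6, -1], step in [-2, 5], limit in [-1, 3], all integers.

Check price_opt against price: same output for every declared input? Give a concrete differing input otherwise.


Consider the input base=-6, step=-2, limit=0.
price: extra becomes 0; next ((limit - base) == (step - step)) evaluates to false; next base becomes -6; next (min(step, extra) == (extra + step)) evaluates to true; next extra becomes -2; next final value 2
price_opt: extra becomes 0; next (not ((limit - base) == (step - step))) evaluates to true; next base becomes -6; next (min(step, extra) == (extra + step)) evaluates to true; next extra becomes -3; next final value 3
2 vs 3 — the two versions disagree here.
verdict: not equivalent; witness: base=-6, step=-2, limit=0


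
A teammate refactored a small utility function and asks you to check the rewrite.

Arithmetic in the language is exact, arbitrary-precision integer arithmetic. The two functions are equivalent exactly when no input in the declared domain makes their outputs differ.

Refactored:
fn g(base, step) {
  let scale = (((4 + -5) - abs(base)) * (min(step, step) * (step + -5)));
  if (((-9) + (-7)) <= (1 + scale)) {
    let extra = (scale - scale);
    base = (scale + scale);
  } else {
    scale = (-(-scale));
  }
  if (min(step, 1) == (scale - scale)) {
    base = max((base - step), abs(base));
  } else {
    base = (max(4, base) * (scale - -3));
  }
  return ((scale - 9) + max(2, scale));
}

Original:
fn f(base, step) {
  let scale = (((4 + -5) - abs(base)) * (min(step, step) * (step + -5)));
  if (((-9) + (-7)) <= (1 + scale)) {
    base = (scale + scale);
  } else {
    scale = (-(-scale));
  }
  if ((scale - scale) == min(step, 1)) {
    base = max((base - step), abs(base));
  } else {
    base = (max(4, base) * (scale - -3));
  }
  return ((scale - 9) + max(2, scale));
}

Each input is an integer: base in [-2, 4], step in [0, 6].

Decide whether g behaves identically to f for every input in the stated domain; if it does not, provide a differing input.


Comparing the listings, the differences include: statement counts differ; local variable names differ; arithmetic usage differs.
One worked example (base=1, step=0) — f: scale=0, then (((-9) + (-7)) <= (1 + scale)) is true, then base=0, then ((scale - scale) == min(step, 1)) is true, then base=0, then returns -7; g: scale=0, then (((-9) + (-7)) <= (1 + scale)) is true, then extra=0, then base=0, then (min(step, 1) == (scale - scale)) is true, then base=0, then returns -7; agreement on -7.
Sweeping the whole domain (49 inputs) finds no disagreement.
verdict: equivalent


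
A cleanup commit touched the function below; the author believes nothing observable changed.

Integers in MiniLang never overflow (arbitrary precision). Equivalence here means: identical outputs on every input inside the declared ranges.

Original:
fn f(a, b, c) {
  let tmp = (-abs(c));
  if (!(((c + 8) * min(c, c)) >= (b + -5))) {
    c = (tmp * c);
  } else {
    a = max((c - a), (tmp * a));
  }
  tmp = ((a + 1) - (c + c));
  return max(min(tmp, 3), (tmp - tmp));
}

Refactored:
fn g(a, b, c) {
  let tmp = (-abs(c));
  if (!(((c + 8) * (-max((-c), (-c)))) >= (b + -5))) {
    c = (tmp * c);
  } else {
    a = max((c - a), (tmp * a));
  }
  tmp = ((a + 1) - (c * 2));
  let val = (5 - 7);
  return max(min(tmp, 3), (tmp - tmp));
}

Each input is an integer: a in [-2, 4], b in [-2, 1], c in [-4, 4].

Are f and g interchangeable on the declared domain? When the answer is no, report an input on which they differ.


Differences: arithmetic usage differs, statement counts differ, constant usage differs, local variable names differ, min/max/abs usage differs — yet all 252 inputs agree.
verdict: equivalent


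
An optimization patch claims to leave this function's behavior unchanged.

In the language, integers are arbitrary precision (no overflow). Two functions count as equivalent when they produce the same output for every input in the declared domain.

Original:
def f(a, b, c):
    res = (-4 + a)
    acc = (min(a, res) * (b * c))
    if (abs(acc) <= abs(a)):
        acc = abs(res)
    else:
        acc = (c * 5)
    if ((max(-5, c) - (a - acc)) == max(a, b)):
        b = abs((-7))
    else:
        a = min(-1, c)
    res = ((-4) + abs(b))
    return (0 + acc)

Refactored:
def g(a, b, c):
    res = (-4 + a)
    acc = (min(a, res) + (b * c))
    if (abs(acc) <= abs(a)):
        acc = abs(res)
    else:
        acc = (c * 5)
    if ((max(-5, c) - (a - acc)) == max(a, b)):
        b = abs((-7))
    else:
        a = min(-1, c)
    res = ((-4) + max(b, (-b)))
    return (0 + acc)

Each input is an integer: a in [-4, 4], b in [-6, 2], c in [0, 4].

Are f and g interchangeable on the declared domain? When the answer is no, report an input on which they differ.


The rewrite breaks on a=-4, b=-6, c=0, where the results are 8 and 0.
f: res becomes -8; next acc becomes 0; next (abs(acc) <= abs(a)) evaluates to true; next acc becomes 8; next ((max(-5, c) - (a - acc)) == max(a, b)) evaluates to false; next a becomes -1; next res becomes 2; next final value 8
g: res becomes -8; next acc becomes -8; next (abs(acc) <= abs(a)) evaluates to false; next acc becomes 0; next ((max(-5, c) - (a - acc)) == max(a, b)) evaluates to false; next a becomes -1; next res becomes 2; next final value 0
verdict: not equivalent; witness: a=-4, b=-6, c=0


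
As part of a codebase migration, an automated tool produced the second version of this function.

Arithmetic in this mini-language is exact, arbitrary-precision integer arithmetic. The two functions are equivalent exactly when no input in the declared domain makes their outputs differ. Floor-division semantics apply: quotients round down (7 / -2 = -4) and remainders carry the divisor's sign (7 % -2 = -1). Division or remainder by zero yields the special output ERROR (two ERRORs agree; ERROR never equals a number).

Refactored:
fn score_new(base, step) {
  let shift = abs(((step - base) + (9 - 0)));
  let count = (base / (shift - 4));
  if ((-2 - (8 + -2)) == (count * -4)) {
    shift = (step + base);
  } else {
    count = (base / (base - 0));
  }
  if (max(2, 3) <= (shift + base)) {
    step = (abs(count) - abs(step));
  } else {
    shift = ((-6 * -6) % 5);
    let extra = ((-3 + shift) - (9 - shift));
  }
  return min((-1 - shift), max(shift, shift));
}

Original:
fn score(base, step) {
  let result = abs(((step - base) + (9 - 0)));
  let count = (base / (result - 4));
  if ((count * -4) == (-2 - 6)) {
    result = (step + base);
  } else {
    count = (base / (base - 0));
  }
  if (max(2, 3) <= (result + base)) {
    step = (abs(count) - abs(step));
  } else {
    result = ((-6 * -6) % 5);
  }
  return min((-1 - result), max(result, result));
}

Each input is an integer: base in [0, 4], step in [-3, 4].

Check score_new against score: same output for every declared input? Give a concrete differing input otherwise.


Behavior is preserved: although statement counts differ, plus constant usage differs, plus arithmetic usage differs, plus local variable names differ, the outputs never diverge.
Spot check at base=4, step=0 — score: result := 5 | count := 4 | ((count * -4) == (-2 - 6)): false | count := 1 | (max(2, 3) <= (result + base)): true | step := 1 | result -6. score_new: shift := 5 | count := 4 | ((-2 - (8 + -2)) == (count * -4)): false | count := 1 | (max(2, 3) <= (shift + base)): true | step := 1 | result -6. Both give -6.
An exhaustive pass over the 40 declared inputs shows identical outputs.
verdict: equivalent


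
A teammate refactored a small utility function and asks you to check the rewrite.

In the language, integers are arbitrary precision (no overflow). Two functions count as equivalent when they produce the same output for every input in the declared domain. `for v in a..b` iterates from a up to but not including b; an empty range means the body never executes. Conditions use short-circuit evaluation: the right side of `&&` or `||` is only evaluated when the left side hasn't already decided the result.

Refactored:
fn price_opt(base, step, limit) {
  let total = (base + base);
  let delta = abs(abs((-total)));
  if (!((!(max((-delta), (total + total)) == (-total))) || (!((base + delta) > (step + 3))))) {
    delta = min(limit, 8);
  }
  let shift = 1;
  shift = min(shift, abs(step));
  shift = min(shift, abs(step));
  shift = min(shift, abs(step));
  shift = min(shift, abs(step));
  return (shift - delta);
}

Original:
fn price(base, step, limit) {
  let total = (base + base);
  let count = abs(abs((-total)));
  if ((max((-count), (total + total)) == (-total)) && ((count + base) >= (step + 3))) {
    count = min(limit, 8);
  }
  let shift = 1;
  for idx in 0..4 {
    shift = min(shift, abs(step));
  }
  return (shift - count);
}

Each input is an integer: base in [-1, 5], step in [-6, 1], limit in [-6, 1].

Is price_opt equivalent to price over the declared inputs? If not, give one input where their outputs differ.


Take base=0, step=-3, limit=-6.
price: total=0, then count=0, then ((max((-count), (total + total)) == (-total)) && ((count + base) >= (step + 3))) is true, then count=-6, then shift=1, then (idx=0), then shift=1, then (idx=1), then shift=1, then (idx=2), then shift=1, then (idx=3), then shift=1, then returns 7
price_opt: total=0, then delta=0, then (!((!(max((-delta), (total + total)) == (-total))) || (!((base + delta) > (step + 3))))) is false, then shift=1, then shift=1, then shift=1, then shift=1, then shift=1, then returns 1
7 and 1 differ, so these are not the same function on this domain.
verdict: not equivalent; witness: base=0, step=-3, limit=-6


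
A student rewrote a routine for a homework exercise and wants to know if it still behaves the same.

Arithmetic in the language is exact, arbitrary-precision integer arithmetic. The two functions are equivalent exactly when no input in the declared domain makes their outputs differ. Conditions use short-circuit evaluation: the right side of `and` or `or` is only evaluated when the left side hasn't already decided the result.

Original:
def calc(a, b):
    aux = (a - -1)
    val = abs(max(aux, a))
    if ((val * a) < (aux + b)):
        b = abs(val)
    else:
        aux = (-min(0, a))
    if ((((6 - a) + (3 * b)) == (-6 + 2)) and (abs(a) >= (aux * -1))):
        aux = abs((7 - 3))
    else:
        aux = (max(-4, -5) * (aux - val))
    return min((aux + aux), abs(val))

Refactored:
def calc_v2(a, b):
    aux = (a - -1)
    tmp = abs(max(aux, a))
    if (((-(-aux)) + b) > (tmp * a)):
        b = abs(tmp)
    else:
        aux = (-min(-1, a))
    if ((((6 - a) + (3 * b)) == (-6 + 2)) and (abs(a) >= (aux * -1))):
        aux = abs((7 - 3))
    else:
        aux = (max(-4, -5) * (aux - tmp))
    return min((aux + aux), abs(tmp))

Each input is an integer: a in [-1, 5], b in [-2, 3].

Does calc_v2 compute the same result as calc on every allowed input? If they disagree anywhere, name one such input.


Run the pair on a=0, b=-2.
calc: aux=1, then val=1, then ((val * a) < (aux + b)) is false, then aux=0, then ((((6 - a) + (3 * b)) == (-6 + 2)) and (abs(a) >= (aux * -1))) is false, then aux=4, then returns 1
calc_v2: aux=1, then tmp=1, then (((-(-aux)) + b) > (tmp * a)) is false, then aux=1, then ((((6 - a) + (3 * b)) == (-6 + 2)) and (abs(a) >= (aux * -1))) is false, then aux=0, then returns 0
1 and 0 differ, so these are not the same function on this domain.
verdict: not equivalent; witness: a=0, b=-2


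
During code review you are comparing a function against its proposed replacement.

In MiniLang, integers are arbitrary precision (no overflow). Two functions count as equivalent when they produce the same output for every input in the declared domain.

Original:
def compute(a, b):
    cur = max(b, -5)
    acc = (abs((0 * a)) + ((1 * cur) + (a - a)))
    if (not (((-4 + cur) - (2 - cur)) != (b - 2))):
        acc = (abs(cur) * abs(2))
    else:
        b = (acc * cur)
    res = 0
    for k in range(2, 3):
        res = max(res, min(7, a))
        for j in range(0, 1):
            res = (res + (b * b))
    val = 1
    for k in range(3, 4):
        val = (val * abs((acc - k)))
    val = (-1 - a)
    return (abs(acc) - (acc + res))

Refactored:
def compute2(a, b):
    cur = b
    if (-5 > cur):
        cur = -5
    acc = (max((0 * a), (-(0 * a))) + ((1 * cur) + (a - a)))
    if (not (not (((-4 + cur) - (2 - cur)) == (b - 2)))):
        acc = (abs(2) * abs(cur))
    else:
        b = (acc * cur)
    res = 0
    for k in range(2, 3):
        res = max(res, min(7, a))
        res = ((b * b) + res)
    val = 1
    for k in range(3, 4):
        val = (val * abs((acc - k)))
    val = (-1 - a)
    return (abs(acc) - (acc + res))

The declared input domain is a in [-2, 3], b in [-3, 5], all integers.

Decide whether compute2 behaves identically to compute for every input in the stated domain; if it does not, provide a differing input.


Side by side, the visible changes include: boolean connective usage differs; also comparison usage differs; also arithmetic usage differs; also statement counts differ; also branching structure differs; also local variable names differ; also constant usage differs; also loop structure differs; also min/max/abs usage differs.
Spot check at a=-1, b=5 — compute: cur=5, then acc=5, then (not (((-4 + cur) - (2 - cur)) != (b - 2))) is false, then b=25, then res=0, then (k=2), then res=0, then (j=0), then res=625, then val=1, then (k=3), then val=2, then val=0, then returns -625. compute2: cur=5, then (-5 > cur) is false, then acc=5, then (not (not (((-4 + cur) - (2 - cur)) == (b - 2)))) is false, then b=25, then res=0, then (k=2), then res=0, then res=625, then val=1, then (k=3), then val=2, then val=0, then returns -625. Both give -625.
Across all 54 domain points the two functions coincide.
verdict: equivalent


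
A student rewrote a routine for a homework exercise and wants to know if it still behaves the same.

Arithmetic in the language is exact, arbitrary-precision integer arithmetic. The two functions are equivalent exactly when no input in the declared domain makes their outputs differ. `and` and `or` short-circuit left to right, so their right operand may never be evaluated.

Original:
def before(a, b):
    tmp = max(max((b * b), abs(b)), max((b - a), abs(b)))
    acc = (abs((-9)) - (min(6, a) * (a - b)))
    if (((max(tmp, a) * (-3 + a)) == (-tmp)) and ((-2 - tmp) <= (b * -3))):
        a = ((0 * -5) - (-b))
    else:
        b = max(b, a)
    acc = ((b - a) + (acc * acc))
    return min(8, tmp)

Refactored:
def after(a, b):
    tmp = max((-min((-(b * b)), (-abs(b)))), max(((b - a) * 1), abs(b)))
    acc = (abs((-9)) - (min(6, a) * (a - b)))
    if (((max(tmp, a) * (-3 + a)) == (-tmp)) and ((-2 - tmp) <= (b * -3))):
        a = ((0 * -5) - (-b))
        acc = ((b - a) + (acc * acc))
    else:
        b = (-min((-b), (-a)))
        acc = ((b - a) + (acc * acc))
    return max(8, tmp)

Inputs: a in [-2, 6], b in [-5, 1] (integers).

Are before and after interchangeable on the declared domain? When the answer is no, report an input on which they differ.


Consider the input a=-2, b=-5.
before: tmp becomes 25; next acc becomes 15; next (((max(tmp, a) * (-3 + a)) == (-tmp)) and ((-2 - tmp) <= (b * -3))) evaluates to false; next b becomes -2; next acc becomes 225; next final value 8
after: tmp becomes 25; next acc becomes 15; next (((max(tmp, a) * (-3 + a)) == (-tmp)) and ((-2 - tmp) <= (b * -3))) evaluates to false; next b becomes -2; next acc becomes 225; next final value 25
8 != 25, so the rewrite changes behavior.
verdict: not equivalent; witness: a=-2, b=-5


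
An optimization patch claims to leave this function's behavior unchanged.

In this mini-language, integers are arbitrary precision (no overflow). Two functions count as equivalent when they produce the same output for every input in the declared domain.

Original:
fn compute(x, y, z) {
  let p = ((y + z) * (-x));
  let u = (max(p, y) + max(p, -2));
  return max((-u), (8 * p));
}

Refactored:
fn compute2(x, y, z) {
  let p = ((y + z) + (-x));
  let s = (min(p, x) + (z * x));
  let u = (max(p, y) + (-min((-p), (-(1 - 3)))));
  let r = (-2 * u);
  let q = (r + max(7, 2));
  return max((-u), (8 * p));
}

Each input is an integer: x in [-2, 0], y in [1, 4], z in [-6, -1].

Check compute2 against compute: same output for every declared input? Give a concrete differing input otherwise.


Not equivalent: x=-2, y=1, z=-4 separates them (1 vs 0).
compute: p := -6 | u := -1 | result 1
compute2: p := -1 | s := 6 | u := 0 | r := 0 | q := 7 | result 0
verdict: not equivalent; witness: x=-2, y=1, z=-4


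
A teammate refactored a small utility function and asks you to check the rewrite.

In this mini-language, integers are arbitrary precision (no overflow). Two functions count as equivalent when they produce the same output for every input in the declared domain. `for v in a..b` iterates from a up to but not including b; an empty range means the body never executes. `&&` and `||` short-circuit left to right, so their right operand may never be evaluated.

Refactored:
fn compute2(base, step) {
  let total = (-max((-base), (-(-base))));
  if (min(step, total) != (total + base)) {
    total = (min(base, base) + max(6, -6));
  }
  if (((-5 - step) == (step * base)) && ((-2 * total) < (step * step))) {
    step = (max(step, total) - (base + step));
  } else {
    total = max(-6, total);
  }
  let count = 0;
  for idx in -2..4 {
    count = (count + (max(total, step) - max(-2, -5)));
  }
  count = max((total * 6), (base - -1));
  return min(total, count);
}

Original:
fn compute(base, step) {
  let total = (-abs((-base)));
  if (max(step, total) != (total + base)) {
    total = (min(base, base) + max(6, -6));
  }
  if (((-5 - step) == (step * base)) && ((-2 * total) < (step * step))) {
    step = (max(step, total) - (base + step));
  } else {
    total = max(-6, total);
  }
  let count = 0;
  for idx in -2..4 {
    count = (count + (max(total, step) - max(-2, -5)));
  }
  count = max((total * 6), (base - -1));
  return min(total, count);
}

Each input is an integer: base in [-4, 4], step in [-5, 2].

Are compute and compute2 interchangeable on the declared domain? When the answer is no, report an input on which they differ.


There is a counterexample at base=-2, step=-4: 4 on one side, -2 on the other.
compute: total=-2, then (max(step, total) != (total + base)) is true, then total=4, then (((-5 - step) == (step * base)) && ((-2 * total) < (step * step))) is false, then total=4, then count=0, then (idx=-2), then count=6, then (idx=-1), then count=12, then (idx=0), then count=18, then (idx=1), then count=24, then (idx=2), then count=30, then (idx=3), then count=36, then count=24, then returns 4
compute2: total=-2, then (min(step, total) != (total + base)) is false, then (((-5 - step) == (step * base)) && ((-2 * total) < (step * step))) is false, then total=-2, then count=0, then (idx=-2), then count=0, then (idx=-1), then count=0, then (idx=0), then count=0, then (idx=1), then count=0, then (idx=2), then count=0, then (idx=3), then count=0, then count=-1, then returns -2
verdict: not equivalent; witness: base=-2, step=-4


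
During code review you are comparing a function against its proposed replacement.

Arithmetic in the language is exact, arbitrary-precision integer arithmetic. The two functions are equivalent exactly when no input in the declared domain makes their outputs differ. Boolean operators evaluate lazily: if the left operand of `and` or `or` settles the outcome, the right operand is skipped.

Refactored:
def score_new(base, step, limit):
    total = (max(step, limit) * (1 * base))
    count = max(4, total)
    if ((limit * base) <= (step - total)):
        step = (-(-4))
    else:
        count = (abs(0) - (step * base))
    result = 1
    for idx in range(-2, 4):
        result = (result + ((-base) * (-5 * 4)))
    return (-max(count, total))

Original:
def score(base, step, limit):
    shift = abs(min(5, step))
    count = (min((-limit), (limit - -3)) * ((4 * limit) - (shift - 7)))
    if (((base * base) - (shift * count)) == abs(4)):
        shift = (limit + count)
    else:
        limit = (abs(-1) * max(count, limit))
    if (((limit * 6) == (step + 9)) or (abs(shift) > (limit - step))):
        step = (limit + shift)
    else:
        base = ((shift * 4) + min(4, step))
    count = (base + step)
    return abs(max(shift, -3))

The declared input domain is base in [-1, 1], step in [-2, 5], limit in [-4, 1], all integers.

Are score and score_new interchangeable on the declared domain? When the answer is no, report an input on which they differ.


base=-1, step=-2, limit=-4 yields 2 from score but -2 from score_new.
verdict: not equivalent; witness: base=-1, step=-2, limit=-4


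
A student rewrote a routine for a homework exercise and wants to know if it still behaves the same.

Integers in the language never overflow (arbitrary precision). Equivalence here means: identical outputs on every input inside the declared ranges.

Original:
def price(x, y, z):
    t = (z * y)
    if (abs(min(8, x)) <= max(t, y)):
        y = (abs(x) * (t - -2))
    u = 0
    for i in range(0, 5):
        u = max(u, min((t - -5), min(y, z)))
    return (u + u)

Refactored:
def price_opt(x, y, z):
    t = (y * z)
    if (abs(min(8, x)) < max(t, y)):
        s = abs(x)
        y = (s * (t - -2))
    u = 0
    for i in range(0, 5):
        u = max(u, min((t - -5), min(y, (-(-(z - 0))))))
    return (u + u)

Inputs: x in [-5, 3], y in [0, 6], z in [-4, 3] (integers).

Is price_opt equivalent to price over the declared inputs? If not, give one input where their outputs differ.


There is a counterexample at x=-3, y=1, z=3: 6 on one side, 2 on the other.
price: t = 3; (abs(min(8, x)) <= max(t, y)) -> true; y = 15; u = 0; [i=0]; u = 3; [i=1]; u = 3; [i=2]; u = 3; [i=3]; u = 3; [i=4]; u = 3; return 6
price_opt: t = 3; (abs(min(8, x)) < max(t, y)) -> false; u = 0; [i=0]; u = 1; [i=1]; u = 1; [i=2]; u = 1; [i=3]; u = 1; [i=4]; u = 1; return 2
verdict: not equivalent; witness: x=-3, y=1, z=3


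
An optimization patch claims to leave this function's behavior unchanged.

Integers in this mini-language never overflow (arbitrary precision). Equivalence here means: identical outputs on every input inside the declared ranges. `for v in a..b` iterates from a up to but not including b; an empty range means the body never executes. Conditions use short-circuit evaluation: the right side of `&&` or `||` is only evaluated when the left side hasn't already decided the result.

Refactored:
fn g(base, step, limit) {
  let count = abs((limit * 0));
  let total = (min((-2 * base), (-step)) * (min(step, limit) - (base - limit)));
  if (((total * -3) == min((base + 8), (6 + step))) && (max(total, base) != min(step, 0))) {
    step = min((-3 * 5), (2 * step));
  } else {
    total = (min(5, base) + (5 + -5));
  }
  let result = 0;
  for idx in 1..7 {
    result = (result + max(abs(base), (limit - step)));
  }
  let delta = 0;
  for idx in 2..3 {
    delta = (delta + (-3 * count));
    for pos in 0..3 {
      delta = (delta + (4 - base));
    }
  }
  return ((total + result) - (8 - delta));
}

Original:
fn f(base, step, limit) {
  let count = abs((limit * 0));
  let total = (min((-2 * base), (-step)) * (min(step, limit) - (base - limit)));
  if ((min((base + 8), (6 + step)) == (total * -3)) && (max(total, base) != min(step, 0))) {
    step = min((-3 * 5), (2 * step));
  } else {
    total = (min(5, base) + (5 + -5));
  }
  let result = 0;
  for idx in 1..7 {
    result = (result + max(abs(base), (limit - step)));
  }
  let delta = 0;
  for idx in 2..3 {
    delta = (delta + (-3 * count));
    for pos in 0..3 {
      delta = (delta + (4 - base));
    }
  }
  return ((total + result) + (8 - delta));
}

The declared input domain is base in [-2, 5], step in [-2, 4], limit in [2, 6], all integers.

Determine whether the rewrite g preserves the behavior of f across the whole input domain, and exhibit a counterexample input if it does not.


There is a counterexample at base=-2, step=-2, limit=2: 12 on one side, 32 on the other.
f: count=0, then total=4, then ((min((base + 8), (6 + step)) == (total * -3)) && (max(total, base) != min(step, 0))) is false, then total=-2, then result=0, then (idx=1), then result=4, then (idx=2), then result=8, then (idx=3), then result=12, then (idx=4), then result=16, then (idx=5), then result=20, then (idx=6), then result=24, then delta=0, then (idx=2), then delta=0, then (pos=0), then delta=6, then (pos=1), then delta=12, then (pos=2), then delta=18, then returns 12
g: count=0, then total=4, then (((total * -3) == min((base + 8), (6 + step))) && (max(total, base) != min(step, 0))) is false, then total=-2, then result=0, then (idx=1), then result=4, then (idx=2), then result=8, then (idx=3), then result=12, then (idx=4), then result=16, then (idx=5), then result=20, then (idx=6), then result=24, then delta=0, then (idx=2), then delta=0, then (pos=0), then delta=6, then (pos=1), then delta=12, then (pos=2), then delta=18, then returns 32
verdict: not equivalent; witness: base=-2, step=-2, limit=2


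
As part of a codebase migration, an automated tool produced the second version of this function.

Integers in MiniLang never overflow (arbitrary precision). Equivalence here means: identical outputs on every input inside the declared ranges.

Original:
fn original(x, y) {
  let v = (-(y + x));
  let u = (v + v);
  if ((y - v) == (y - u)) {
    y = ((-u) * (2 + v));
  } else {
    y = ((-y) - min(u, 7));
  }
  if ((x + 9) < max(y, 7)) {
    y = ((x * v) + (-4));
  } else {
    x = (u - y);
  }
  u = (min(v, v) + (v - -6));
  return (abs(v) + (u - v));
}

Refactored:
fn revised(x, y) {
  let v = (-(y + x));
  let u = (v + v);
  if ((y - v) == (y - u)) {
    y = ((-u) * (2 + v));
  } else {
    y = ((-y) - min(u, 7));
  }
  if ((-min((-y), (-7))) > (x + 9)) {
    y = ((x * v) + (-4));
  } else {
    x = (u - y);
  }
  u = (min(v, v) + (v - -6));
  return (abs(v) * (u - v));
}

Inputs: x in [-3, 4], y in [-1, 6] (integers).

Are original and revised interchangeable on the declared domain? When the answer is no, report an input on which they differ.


Not equivalent: x=-3, y=-1 separates them (14 vs 40).
original: v becomes 4; next u becomes 8; next ((y - v) == (y - u)) evaluates to false; next y becomes -6; next ((x + 9) < max(y, 7)) evaluates to true; next y becomes -16; next u becomes 14; next final value 14
revised: v becomes 4; next u becomes 8; next ((y - v) == (y - u)) evaluates to false; next y becomes -6; next ((-min((-y), (-7))) > (x + 9)) evaluates to true; next y becomes -16; next u becomes 14; next final value 40
verdict: not equivalent; witness: x=-3, y=-1


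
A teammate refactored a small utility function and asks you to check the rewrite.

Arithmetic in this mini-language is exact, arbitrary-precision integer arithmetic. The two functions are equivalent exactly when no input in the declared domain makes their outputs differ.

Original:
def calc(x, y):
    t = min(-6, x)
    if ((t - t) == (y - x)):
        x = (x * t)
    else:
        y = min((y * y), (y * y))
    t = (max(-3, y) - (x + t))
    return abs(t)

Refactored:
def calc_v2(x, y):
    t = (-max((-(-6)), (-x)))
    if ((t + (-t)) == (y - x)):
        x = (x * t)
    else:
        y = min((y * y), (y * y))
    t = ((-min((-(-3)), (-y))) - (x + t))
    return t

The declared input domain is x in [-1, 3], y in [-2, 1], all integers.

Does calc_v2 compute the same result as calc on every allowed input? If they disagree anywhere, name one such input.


There is a counterexample at x=-1, y=-1: 1 on one side, -1 on the other.
calc: t := -6 | ((t - t) == (y - x)): true | x := 6 | t := -1 | result 1
calc_v2: t := -6 | ((t + (-t)) == (y - x)): true | x := 6 | t := -1 | result -1
verdict: not equivalent; witness: x=-1, y=-1


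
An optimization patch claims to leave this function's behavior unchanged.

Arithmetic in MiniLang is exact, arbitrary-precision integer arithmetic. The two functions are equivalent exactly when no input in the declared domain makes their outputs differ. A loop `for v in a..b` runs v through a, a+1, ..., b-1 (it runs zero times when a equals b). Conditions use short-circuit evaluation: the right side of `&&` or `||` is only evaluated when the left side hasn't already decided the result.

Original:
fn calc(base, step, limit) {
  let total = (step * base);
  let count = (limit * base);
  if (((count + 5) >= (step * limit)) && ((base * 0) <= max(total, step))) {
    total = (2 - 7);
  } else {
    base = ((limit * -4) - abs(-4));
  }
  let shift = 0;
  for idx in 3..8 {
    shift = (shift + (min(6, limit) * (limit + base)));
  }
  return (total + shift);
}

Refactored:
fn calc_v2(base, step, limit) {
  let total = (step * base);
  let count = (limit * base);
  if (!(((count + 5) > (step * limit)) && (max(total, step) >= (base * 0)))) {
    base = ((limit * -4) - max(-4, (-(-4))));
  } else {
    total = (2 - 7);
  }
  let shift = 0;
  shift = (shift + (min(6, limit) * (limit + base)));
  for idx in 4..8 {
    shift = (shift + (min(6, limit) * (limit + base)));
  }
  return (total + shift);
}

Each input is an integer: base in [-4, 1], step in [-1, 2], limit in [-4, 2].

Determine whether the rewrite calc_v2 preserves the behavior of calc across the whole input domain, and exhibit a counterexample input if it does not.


At base=-4, step=1, limit=1: calc gives -20, calc_v2 gives -39.
verdict: not equivalent; witness: base=-4, step=1, limit=1


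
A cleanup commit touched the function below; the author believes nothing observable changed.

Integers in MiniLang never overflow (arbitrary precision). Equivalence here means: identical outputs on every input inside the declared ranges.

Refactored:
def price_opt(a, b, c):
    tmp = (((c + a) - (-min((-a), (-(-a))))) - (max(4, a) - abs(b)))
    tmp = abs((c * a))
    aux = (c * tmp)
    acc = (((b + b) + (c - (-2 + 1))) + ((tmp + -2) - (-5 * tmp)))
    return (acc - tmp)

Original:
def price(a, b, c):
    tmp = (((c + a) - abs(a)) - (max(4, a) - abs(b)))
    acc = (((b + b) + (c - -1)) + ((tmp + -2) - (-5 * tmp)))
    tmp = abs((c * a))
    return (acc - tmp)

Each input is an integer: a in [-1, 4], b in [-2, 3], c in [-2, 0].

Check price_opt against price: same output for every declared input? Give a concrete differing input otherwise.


Try a=-1, b=-2, c=-2.
price: tmp=-6, then acc=-43, then tmp=2, then returns -45
price_opt: tmp=-6, then tmp=2, then aux=-4, then acc=5, then returns 3
-45 != 3, so the rewrite changes behavior.
verdict: not equivalent; witness: a=-1, b=-2, c=-2


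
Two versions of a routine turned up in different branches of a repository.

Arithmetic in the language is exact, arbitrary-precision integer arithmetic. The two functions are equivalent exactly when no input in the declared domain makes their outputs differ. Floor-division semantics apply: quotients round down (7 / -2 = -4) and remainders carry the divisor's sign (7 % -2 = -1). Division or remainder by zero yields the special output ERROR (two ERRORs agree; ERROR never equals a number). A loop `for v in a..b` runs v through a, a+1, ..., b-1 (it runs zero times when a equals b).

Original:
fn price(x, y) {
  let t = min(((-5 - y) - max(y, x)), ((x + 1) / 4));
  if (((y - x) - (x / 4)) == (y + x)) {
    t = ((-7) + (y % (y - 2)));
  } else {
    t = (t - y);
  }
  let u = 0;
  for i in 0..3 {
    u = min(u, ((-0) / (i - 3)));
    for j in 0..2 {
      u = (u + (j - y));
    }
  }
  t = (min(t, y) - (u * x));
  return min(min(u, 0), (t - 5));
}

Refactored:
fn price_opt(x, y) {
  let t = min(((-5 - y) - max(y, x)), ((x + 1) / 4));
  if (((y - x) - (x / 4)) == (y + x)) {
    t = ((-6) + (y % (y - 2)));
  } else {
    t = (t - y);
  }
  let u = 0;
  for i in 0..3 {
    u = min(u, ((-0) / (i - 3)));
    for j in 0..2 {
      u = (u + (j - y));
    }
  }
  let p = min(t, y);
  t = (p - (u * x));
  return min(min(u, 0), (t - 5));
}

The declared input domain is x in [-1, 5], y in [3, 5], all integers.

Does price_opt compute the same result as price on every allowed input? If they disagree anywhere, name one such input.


Equivalent. The suspicious edit (`7` became `6`) never changes the result for any input inside the declared domain.
Every one of the 21 inputs gives matching results.
Tracing x=0, y=4: price: t becomes -13; next (((y - x) - (x / 4)) == (y + x)) evaluates to true; next t becomes -7; next u becomes 0; next at i=0:; next u becomes 0; next at j=0:; next u becomes -4; next at j=1:; next u becomes -7; next at i=1:; next u becomes -7; next at j=0:; next u becomes -11; next at j=1:; next u becomes -14; next at i=2:; next u becomes -14; next at j=0:; next u becomes -18; next at j=1:; next u becomes -21; next t becomes -7; next final value -21 | price_opt: t becomes -13; next (((y - x) - (x / 4)) == (y + x)) evaluates to true; next t becomes -6; next u becomes 0; next at i=0:; next u becomes 0; next at j=0:; next u becomes -4; next at j=1:; next u becomes -7; next at i=1:; next u becomes -7; next at j=0:; next u becomes -11; next at j=1:; next u becomes -14; next at i=2:; next u becomes -14; next at j=0:; next u becomes -18; next at j=1:; next u becomes -21; next p becomes -6; next t becomes -6; next final value -21 — matching result -21.
verdict: equivalent


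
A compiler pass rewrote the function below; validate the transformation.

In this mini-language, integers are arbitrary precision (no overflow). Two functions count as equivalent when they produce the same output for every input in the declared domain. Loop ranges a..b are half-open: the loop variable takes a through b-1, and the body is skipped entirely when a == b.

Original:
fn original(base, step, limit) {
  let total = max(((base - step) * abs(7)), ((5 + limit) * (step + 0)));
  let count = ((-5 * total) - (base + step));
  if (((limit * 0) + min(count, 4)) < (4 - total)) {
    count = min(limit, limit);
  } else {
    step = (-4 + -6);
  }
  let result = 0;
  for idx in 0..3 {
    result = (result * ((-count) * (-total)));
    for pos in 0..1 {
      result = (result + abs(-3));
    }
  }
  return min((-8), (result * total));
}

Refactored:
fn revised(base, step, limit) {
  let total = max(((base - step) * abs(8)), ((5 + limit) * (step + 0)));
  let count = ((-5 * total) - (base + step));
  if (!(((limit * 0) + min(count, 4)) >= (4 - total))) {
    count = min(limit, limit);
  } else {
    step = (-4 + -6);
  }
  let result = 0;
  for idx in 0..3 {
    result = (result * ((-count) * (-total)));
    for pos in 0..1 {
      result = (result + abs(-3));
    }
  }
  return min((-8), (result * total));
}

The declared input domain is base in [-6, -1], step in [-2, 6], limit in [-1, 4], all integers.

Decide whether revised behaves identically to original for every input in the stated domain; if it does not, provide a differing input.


Not equivalent: base=-4, step=-2, limit=3 separates them (-72366 vs -108336).
original: total becomes -14; next count becomes 76; next (((limit * 0) + min(count, 4)) < (4 - total)) evaluates to true; next count becomes 3; next result becomes 0; next at idx=0:; next result becomes 0; next at pos=0:; next result becomes 3; next at idx=1:; next result becomes -126; next at pos=0:; next result becomes -123; next at idx=2:; next result becomes 5166; next at pos=0:; next result becomes 5169; next final value -72366
revised: total becomes -16; next count becomes 86; next (!(((limit * 0) + min(count, 4)) >= (4 - total))) evaluates to true; next count becomes 3; next result becomes 0; next at idx=0:; next result becomes 0; next at pos=0:; next result becomes 3; next at idx=1:; next result becomes -144; next at pos=0:; next result becomes -141; next at idx=2:; next result becomes 6768; next at pos=0:; next result becomes 6771; next final value -108336
verdict: not equivalent; witness: base=-4, step=-2, limit=3
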